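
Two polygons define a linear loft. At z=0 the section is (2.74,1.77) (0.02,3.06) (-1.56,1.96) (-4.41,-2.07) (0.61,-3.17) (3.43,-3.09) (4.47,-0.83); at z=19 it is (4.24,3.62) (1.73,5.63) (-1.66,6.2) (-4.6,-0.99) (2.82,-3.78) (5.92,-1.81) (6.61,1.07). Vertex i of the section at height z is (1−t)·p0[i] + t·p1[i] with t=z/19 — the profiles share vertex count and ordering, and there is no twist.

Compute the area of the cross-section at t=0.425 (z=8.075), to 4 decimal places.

Area at t=0.425: 48.9098

Cross-section at t=0.425: each vertex is (1-t)·p0[i] + t·p1[i].
  v1: (1-0.425)·(2.74,1.77) + 0.425·(4.24,3.62) = (3.3775,2.5562)
  v2: (1-0.425)·(0.02,3.06) + 0.425·(1.73,5.63) = (0.7467,4.1522)
  v3: (1-0.425)·(-1.56,1.96) + 0.425·(-1.66,6.2) = (-1.6025,3.7620)
  v4: (1-0.425)·(-4.41,-2.07) + 0.425·(-4.6,-0.99) = (-4.4907,-1.6110)
  v5: (1-0.425)·(0.61,-3.17) + 0.425·(2.82,-3.78) = (1.5492,-3.4292)
  v6: (1-0.425)·(3.43,-3.09) + 0.425·(5.92,-1.81) = (4.4882,-2.5460)
  v7: (1-0.425)·(4.47,-0.83) + 0.425·(6.61,1.07) = (5.3795,-0.0225)
Shoelace sum Σ(x_i·y_{i+1} − x_{i+1}·y_i):
  i=1: 3.3775·4.1522 − 0.7467·2.5562 = +12.1153 (running +12.1153)
  i=2: 0.7467·3.7620 − -1.6025·4.1522 = +9.4633 (running +21.5786)
  i=3: -1.6025·-1.6110 − -4.4907·3.7620 = +19.4758 (running +41.0544)
  i=4: -4.4907·-3.4292 − 1.5492·-1.6110 = +17.8957 (running +58.9502)
  i=5: 1.5492·-2.5460 − 4.4882·-3.4292 = +11.4469 (running +70.3971)
  i=6: 4.4882·-0.0225 − 5.3795·-2.5460 = +13.5952 (running +83.9923)
  i=7: 5.3795·2.5562 − 3.3775·-0.0225 = +13.8273 (running +97.8197)
Area = |Σ|/2 = |97.8197|/2 = 48.9098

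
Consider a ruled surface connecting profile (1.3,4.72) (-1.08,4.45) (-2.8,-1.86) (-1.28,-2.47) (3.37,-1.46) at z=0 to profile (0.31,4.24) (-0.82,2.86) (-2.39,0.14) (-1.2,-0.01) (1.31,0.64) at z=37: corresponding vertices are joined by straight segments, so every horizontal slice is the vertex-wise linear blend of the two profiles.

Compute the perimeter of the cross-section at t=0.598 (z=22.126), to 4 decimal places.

Cross-section at t=0.598: each vertex is (1-t)·p0[i] + t·p1[i].
  v1: (1-0.598)·(1.3,4.72) + 0.598·(0.31,4.24) = (0.7080,4.4330)
  v2: (1-0.598)·(-1.08,4.45) + 0.598·(-0.82,2.86) = (-0.9245,3.4992)
  v3: (1-0.598)·(-2.8,-1.86) + 0.598·(-2.39,0.14) = (-2.5548,-0.6640)
  v4: (1-0.598)·(-1.28,-2.47) + 0.598·(-1.2,-0.01) = (-1.2322,-0.9989)
  v5: (1-0.598)·(3.37,-1.46) + 0.598·(1.31,0.64) = (2.1381,-0.2042)
Perimeter = Σ |v_{i+1} − v_i|:
  edge 1→2: √(-1.6325² + -0.9338²) = 1.8807 (running 1.8807)
  edge 2→3: √(-1.6303² + -4.1632²) = 4.4710 (running 6.3517)
  edge 3→4: √(1.3227² + -0.3349²) = 1.3644 (running 7.7161)
  edge 4→5: √(3.3703² + 0.7947²) = 3.4627 (running 11.1788)
  edge 5→1: √(-1.4301² + 4.6372²) = 4.8527 (running 16.0315)
Perimeter = 16.0315

Perimeter at t=0.598: 16.0315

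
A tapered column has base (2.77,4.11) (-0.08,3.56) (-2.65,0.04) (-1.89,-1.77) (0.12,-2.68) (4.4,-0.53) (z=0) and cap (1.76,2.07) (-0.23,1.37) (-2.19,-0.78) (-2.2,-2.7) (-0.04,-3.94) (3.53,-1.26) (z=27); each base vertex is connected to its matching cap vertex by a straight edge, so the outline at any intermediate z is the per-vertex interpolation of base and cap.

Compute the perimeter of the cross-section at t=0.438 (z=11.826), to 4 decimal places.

Perimeter at t=0.438: 19.5344

Cross-section at t=0.438: each vertex is (1-t)·p0[i] + t·p1[i].
  v1: (1-0.438)·(2.77,4.11) + 0.438·(1.76,2.07) = (2.3276,3.2165)
  v2: (1-0.438)·(-0.08,3.56) + 0.438·(-0.23,1.37) = (-0.1457,2.6008)
  v3: (1-0.438)·(-2.65,0.04) + 0.438·(-2.19,-0.78) = (-2.4485,-0.3192)
  v4: (1-0.438)·(-1.89,-1.77) + 0.438·(-2.2,-2.7) = (-2.0258,-2.1773)
  v5: (1-0.438)·(0.12,-2.68) + 0.438·(-0.04,-3.94) = (0.0499,-3.2319)
  v6: (1-0.438)·(4.4,-0.53) + 0.438·(3.53,-1.26) = (4.0189,-0.8497)
Perimeter = Σ |v_{i+1} − v_i|:
  edge 1→2: √(-2.4733² + -0.6157²) = 2.5488 (running 2.5488)
  edge 2→3: √(-2.3028² + -2.9199²) = 3.7187 (running 6.2675)
  edge 3→4: √(0.4227² + -1.8582²) = 1.9057 (running 8.1732)
  edge 4→5: √(2.0757² + -1.0545²) = 2.3282 (running 10.5014)
  edge 5→6: √(3.9690² + 2.3821²) = 4.6290 (running 15.1304)
  edge 6→1: √(-1.6913² + 4.0662²) = 4.4039 (running 19.5344)
Perimeter = 19.5344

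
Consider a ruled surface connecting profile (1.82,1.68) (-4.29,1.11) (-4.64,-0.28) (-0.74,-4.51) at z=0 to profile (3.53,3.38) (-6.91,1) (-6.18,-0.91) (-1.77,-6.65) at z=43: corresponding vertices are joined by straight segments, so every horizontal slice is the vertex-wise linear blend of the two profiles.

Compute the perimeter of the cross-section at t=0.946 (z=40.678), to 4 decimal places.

Perimeter at t=0.946: 30.7053

Cross-section at t=0.946: each vertex is (1-t)·p0[i] + t·p1[i].
  v1: (1-0.946)·(1.82,1.68) + 0.946·(3.53,3.38) = (3.4377,3.2882)
  v2: (1-0.946)·(-4.29,1.11) + 0.946·(-6.91,1) = (-6.7685,1.0059)
  v3: (1-0.946)·(-4.64,-0.28) + 0.946·(-6.18,-0.91) = (-6.0968,-0.8760)
  v4: (1-0.946)·(-0.74,-4.51) + 0.946·(-1.77,-6.65) = (-1.7144,-6.5344)
Perimeter = Σ |v_{i+1} − v_i|:
  edge 1→2: √(-10.2062² + -2.2823²) = 10.4582 (running 10.4582)
  edge 2→3: √(0.6717² + -1.8819²) = 1.9982 (running 12.4564)
  edge 3→4: √(4.3825² + -5.6585²) = 7.1571 (running 19.6135)
  edge 4→1: √(5.1520² + 9.8226²) = 11.0918 (running 30.7053)
Perimeter = 30.7053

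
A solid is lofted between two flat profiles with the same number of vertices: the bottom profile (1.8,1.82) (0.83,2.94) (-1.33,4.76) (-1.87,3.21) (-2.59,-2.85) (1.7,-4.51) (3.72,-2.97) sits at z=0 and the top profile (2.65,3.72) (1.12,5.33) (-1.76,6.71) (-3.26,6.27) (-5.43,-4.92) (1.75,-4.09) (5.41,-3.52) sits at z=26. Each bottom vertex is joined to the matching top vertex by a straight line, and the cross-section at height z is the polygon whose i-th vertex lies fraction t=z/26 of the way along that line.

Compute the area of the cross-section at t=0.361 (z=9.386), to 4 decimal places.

Area at t=0.361: 49.9991

Cross-section at t=0.361: each vertex is (1-t)·p0[i] + t·p1[i].
  v1: (1-0.361)·(1.8,1.82) + 0.361·(2.65,3.72) = (2.1069,2.5059)
  v2: (1-0.361)·(0.83,2.94) + 0.361·(1.12,5.33) = (0.9347,3.8028)
  v3: (1-0.361)·(-1.33,4.76) + 0.361·(-1.76,6.71) = (-1.4852,5.4640)
  v4: (1-0.361)·(-1.87,3.21) + 0.361·(-3.26,6.27) = (-2.3718,4.3147)
  v5: (1-0.361)·(-2.59,-2.85) + 0.361·(-5.43,-4.92) = (-3.6152,-3.5973)
  v6: (1-0.361)·(1.7,-4.51) + 0.361·(1.75,-4.09) = (1.7181,-4.3584)
  v7: (1-0.361)·(3.72,-2.97) + 0.361·(5.41,-3.52) = (4.3301,-3.1686)
Shoelace sum Σ(x_i·y_{i+1} − x_{i+1}·y_i):
  i=1: 2.1069·3.8028 − 0.9347·2.5059 = +5.6697 (running +5.6697)
  i=2: 0.9347·5.4640 − -1.4852·3.8028 = +10.7551 (running +16.4248)
  i=3: -1.4852·4.3147 − -2.3718·5.4640 = +6.5511 (running +22.9759)
  i=4: -2.3718·-3.5973 − -3.6152·4.3147 = +24.1305 (running +47.1064)
  i=5: -3.6152·-4.3584 − 1.7181·-3.5973 = +21.9369 (running +69.0432)
  i=6: 1.7181·-3.1686 − 4.3301·-4.3584 = +13.4285 (running +82.4717)
  i=7: 4.3301·2.5059 − 2.1069·-3.1686 = +17.5264 (running +99.9981)
Area = |Σ|/2 = |99.9981|/2 = 49.9991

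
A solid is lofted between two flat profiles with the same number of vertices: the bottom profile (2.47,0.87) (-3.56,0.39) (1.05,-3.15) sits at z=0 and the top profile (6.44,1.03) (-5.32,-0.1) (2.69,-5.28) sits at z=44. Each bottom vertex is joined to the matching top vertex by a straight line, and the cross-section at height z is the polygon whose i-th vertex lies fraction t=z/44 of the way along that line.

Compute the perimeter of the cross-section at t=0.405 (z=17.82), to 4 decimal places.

Cross-section at t=0.405: each vertex is (1-t)·p0[i] + t·p1[i].
  v1: (1-0.405)·(2.47,0.87) + 0.405·(6.44,1.03) = (4.0779,0.9348)
  v2: (1-0.405)·(-3.56,0.39) + 0.405·(-5.32,-0.1) = (-4.2728,0.1915)
  v3: (1-0.405)·(1.05,-3.15) + 0.405·(2.69,-5.28) = (1.7142,-4.0127)
Perimeter = Σ |v_{i+1} − v_i|:
  edge 1→2: √(-8.3507² + -0.7432²) = 8.3837 (running 8.3837)
  edge 2→3: √(5.9870² + -4.2042²) = 7.3157 (running 15.6994)
  edge 3→1: √(2.3637² + 4.9475²) = 5.4831 (running 21.1824)
Perimeter = 21.1824

Perimeter at t=0.405: 21.1824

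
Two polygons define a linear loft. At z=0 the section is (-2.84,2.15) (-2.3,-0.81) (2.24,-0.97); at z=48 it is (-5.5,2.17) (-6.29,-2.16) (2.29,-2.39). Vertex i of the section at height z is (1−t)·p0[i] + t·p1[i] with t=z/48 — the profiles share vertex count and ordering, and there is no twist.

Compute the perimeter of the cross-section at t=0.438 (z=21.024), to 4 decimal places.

Cross-section at t=0.438: each vertex is (1-t)·p0[i] + t·p1[i].
  v1: (1-0.438)·(-2.84,2.15) + 0.438·(-5.5,2.17) = (-4.0051,2.1588)
  v2: (1-0.438)·(-2.3,-0.81) + 0.438·(-6.29,-2.16) = (-4.0476,-1.4013)
  v3: (1-0.438)·(2.24,-0.97) + 0.438·(2.29,-2.39) = (2.2619,-1.5920)
Perimeter = Σ |v_{i+1} − v_i|:
  edge 1→2: √(-0.0425² + -3.5601²) = 3.5603 (running 3.5603)
  edge 2→3: √(6.3095² + -0.1907²) = 6.3124 (running 9.8727)
  edge 3→1: √(-6.2670² + 3.7507²) = 7.3036 (running 17.1763)
Perimeter = 17.1763

Perimeter at t=0.438: 17.1763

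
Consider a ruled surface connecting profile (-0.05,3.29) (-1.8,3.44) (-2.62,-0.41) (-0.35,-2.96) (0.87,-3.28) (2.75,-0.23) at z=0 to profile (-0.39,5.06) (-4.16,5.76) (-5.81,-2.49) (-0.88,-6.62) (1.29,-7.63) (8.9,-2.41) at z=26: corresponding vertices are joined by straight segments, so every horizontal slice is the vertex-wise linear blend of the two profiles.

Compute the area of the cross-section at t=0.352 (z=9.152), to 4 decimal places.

Cross-section at t=0.352: each vertex is (1-t)·p0[i] + t·p1[i].
  v1: (1-0.352)·(-0.05,3.29) + 0.352·(-0.39,5.06) = (-0.1697,3.9130)
  v2: (1-0.352)·(-1.8,3.44) + 0.352·(-4.16,5.76) = (-2.6307,4.2566)
  v3: (1-0.352)·(-2.62,-0.41) + 0.352·(-5.81,-2.49) = (-3.7429,-1.1422)
  v4: (1-0.352)·(-0.35,-2.96) + 0.352·(-0.88,-6.62) = (-0.5366,-4.2483)
  v5: (1-0.352)·(0.87,-3.28) + 0.352·(1.29,-7.63) = (1.0178,-4.8112)
  v6: (1-0.352)·(2.75,-0.23) + 0.352·(8.9,-2.41) = (4.9148,-0.9974)
Shoelace sum Σ(x_i·y_{i+1} − x_{i+1}·y_i):
  i=1: -0.1697·4.2566 − -2.6307·3.9130 = +9.5718 (running +9.5718)
  i=2: -2.6307·-1.1422 − -3.7429·4.2566 = +18.9368 (running +28.5086)
  i=3: -3.7429·-4.2483 − -0.5366·-1.1422 = +15.2881 (running +43.7968)
  i=4: -0.5366·-4.8112 − 1.0178·-4.2483 = +6.9056 (running +50.7024)
  i=5: 1.0178·-0.9974 − 4.9148·-4.8112 = +22.6309 (running +73.3333)
  i=6: 4.9148·3.9130 − -0.1697·-0.9974 = +19.0626 (running +92.3959)
Area = |Σ|/2 = |92.3959|/2 = 46.1979

Area at t=0.352: 46.1979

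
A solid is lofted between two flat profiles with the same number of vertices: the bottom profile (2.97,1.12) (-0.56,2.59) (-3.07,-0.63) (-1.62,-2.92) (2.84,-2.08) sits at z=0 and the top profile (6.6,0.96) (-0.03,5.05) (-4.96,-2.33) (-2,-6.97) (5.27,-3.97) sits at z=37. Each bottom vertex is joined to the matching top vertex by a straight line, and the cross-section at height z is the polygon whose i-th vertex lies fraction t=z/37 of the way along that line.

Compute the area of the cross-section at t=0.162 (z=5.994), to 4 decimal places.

Area at t=0.162: 29.9133

Cross-section at t=0.162: each vertex is (1-t)·p0[i] + t·p1[i].
  v1: (1-0.162)·(2.97,1.12) + 0.162·(6.6,0.96) = (3.5581,1.0941)
  v2: (1-0.162)·(-0.56,2.59) + 0.162·(-0.03,5.05) = (-0.4741,2.9885)
  v3: (1-0.162)·(-3.07,-0.63) + 0.162·(-4.96,-2.33) = (-3.3762,-0.9054)
  v4: (1-0.162)·(-1.62,-2.92) + 0.162·(-2,-6.97) = (-1.6816,-3.5761)
  v5: (1-0.162)·(2.84,-2.08) + 0.162·(5.27,-3.97) = (3.2337,-2.3862)
Shoelace sum Σ(x_i·y_{i+1} − x_{i+1}·y_i):
  i=1: 3.5581·2.9885 − -0.4741·1.0941 = +11.1521 (running +11.1521)
  i=2: -0.4741·-0.9054 − -3.3762·2.9885 = +10.5191 (running +21.6711)
  i=3: -3.3762·-3.5761 − -1.6816·-0.9054 = +10.5511 (running +32.2222)
  i=4: -1.6816·-2.3862 − 3.2337·-3.5761 = +15.5764 (running +47.7986)
  i=5: 3.2337·1.0941 − 3.5581·-2.3862 = +12.0281 (running +59.8267)
Area = |Σ|/2 = |59.8267|/2 = 29.9133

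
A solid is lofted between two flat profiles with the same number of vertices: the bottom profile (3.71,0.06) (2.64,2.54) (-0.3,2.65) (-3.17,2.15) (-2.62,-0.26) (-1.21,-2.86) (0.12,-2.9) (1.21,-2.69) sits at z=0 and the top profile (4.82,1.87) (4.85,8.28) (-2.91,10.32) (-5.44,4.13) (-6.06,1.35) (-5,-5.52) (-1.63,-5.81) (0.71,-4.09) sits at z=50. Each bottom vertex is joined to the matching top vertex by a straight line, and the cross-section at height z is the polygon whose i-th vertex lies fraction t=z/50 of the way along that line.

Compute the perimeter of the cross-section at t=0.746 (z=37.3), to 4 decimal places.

Perimeter at t=0.746: 37.7791

Cross-section at t=0.746: each vertex is (1-t)·p0[i] + t·p1[i].
  v1: (1-0.746)·(3.71,0.06) + 0.746·(4.82,1.87) = (4.5381,1.4103)
  v2: (1-0.746)·(2.64,2.54) + 0.746·(4.85,8.28) = (4.2887,6.8220)
  v3: (1-0.746)·(-0.3,2.65) + 0.746·(-2.91,10.32) = (-2.2471,8.3718)
  v4: (1-0.746)·(-3.17,2.15) + 0.746·(-5.44,4.13) = (-4.8634,3.6271)
  v5: (1-0.746)·(-2.62,-0.26) + 0.746·(-6.06,1.35) = (-5.1862,0.9411)
  v6: (1-0.746)·(-1.21,-2.86) + 0.746·(-5,-5.52) = (-4.0373,-4.8444)
  v7: (1-0.746)·(0.12,-2.9) + 0.746·(-1.63,-5.81) = (-1.1855,-5.0709)
  v8: (1-0.746)·(1.21,-2.69) + 0.746·(0.71,-4.09) = (0.8370,-3.7344)
Perimeter = Σ |v_{i+1} − v_i|:
  edge 1→2: √(-0.2494² + 5.4118²) = 5.4175 (running 5.4175)
  edge 2→3: √(-6.5357² + 1.5498²) = 6.7170 (running 12.1345)
  edge 3→4: √(-2.6164² + -4.7447²) = 5.4183 (running 17.5528)
  edge 4→5: √(-0.3228² + -2.6860²) = 2.7053 (running 20.2581)
  edge 5→6: √(1.1489² + -5.7854²) = 5.8984 (running 26.1565)
  edge 6→7: √(2.8518² + -0.2265²) = 2.8608 (running 29.0173)
  edge 7→8: √(2.0225² + 1.3365²) = 2.4242 (running 31.4415)
  edge 8→1: √(3.7011² + 5.1447²) = 6.3376 (running 37.7791)
Perimeter = 37.7791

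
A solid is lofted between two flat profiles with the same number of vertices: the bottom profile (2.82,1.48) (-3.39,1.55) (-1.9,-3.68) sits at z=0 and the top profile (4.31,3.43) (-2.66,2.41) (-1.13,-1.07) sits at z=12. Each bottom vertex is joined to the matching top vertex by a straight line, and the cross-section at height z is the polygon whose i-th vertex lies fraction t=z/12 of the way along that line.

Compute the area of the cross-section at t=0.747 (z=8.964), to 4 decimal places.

Cross-section at t=0.747: each vertex is (1-t)·p0[i] + t·p1[i].
  v1: (1-0.747)·(2.82,1.48) + 0.747·(4.31,3.43) = (3.9330,2.9367)
  v2: (1-0.747)·(-3.39,1.55) + 0.747·(-2.66,2.41) = (-2.8447,2.1924)
  v3: (1-0.747)·(-1.9,-3.68) + 0.747·(-1.13,-1.07) = (-1.3248,-1.7303)
Shoelace sum Σ(x_i·y_{i+1} − x_{i+1}·y_i):
  i=1: 3.9330·2.1924 − -2.8447·2.9367 = +16.9767 (running +16.9767)
  i=2: -2.8447·-1.7303 − -1.3248·2.1924 = +7.8268 (running +24.8035)
  i=3: -1.3248·2.9367 − 3.9330·-1.7303 = +2.9149 (running +27.7184)
Area = |Σ|/2 = |27.7184|/2 = 13.8592

Area at t=0.747: 13.8592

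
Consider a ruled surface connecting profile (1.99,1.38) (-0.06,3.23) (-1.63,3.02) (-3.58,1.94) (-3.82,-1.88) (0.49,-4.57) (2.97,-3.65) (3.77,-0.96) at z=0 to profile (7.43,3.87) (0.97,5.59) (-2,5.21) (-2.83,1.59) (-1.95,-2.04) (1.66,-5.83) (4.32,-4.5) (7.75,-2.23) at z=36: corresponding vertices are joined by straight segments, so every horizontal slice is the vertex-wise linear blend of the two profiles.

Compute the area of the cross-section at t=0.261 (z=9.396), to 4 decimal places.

Area at t=0.261: 50.6237

Cross-section at t=0.261: each vertex is (1-t)·p0[i] + t·p1[i].
  v1: (1-0.261)·(1.99,1.38) + 0.261·(7.43,3.87) = (3.4098,2.0299)
  v2: (1-0.261)·(-0.06,3.23) + 0.261·(0.97,5.59) = (0.2088,3.8460)
  v3: (1-0.261)·(-1.63,3.02) + 0.261·(-2,5.21) = (-1.7266,3.5916)
  v4: (1-0.261)·(-3.58,1.94) + 0.261·(-2.83,1.59) = (-3.3843,1.8486)
  v5: (1-0.261)·(-3.82,-1.88) + 0.261·(-1.95,-2.04) = (-3.3319,-1.9218)
  v6: (1-0.261)·(0.49,-4.57) + 0.261·(1.66,-5.83) = (0.7954,-4.8989)
  v7: (1-0.261)·(2.97,-3.65) + 0.261·(4.32,-4.5) = (3.3224,-3.8718)
  v8: (1-0.261)·(3.77,-0.96) + 0.261·(7.75,-2.23) = (4.8088,-1.2915)
Shoelace sum Σ(x_i·y_{i+1} − x_{i+1}·y_i):
  i=1: 3.4098·3.8460 − 0.2088·2.0299 = +12.6902 (running +12.6902)
  i=2: 0.2088·3.5916 − -1.7266·3.8460 = +7.3904 (running +20.0806)
  i=3: -1.7266·1.8486 − -3.3843·3.5916 = +8.9630 (running +29.0436)
  i=4: -3.3843·-1.9218 − -3.3319·1.8486 = +12.6633 (running +41.7069)
  i=5: -3.3319·-4.8989 − 0.7954·-1.9218 = +17.8512 (running +59.5580)
  i=6: 0.7954·-3.8718 − 3.3224·-4.8989 = +13.1962 (running +72.7542)
  i=7: 3.3224·-1.2915 − 4.8088·-3.8718 = +14.3282 (running +87.0824)
  i=8: 4.8088·2.0299 − 3.4098·-1.2915 = +14.1650 (running +101.2474)
Area = |Σ|/2 = |101.2474|/2 = 50.6237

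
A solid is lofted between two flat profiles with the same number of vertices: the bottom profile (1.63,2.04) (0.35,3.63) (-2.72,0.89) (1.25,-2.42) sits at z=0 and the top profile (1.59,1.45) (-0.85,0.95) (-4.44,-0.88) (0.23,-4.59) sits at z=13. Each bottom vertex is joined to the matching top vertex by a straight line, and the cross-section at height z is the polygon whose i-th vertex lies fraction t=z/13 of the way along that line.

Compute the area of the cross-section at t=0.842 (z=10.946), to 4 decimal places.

Area at t=0.842: 17.3271

Cross-section at t=0.842: each vertex is (1-t)·p0[i] + t·p1[i].
  v1: (1-0.842)·(1.63,2.04) + 0.842·(1.59,1.45) = (1.5963,1.5432)
  v2: (1-0.842)·(0.35,3.63) + 0.842·(-0.85,0.95) = (-0.6604,1.3734)
  v3: (1-0.842)·(-2.72,0.89) + 0.842·(-4.44,-0.88) = (-4.1682,-0.6003)
  v4: (1-0.842)·(1.25,-2.42) + 0.842·(0.23,-4.59) = (0.3912,-4.2471)
Shoelace sum Σ(x_i·y_{i+1} − x_{i+1}·y_i):
  i=1: 1.5963·1.3734 − -0.6604·1.5432 = +3.2116 (running +3.2116)
  i=2: -0.6604·-0.6003 − -4.1682·1.3734 = +6.1213 (running +9.3329)
  i=3: -4.1682·-4.2471 − 0.3912·-0.6003 = +17.9379 (running +27.2708)
  i=4: 0.3912·1.5432 − 1.5963·-4.2471 = +7.3834 (running +34.6543)
Area = |Σ|/2 = |34.6543|/2 = 17.3271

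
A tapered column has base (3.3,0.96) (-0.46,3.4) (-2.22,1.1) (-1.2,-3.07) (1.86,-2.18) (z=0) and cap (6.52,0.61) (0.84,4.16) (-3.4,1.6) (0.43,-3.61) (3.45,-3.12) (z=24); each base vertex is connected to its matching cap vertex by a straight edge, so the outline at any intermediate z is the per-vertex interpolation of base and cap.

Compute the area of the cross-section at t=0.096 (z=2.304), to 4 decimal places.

Cross-section at t=0.096: each vertex is (1-t)·p0[i] + t·p1[i].
  v1: (1-0.096)·(3.3,0.96) + 0.096·(6.52,0.61) = (3.6091,0.9264)
  v2: (1-0.096)·(-0.46,3.4) + 0.096·(0.84,4.16) = (-0.3352,3.4730)
  v3: (1-0.096)·(-2.22,1.1) + 0.096·(-3.4,1.6) = (-2.3333,1.1480)
  v4: (1-0.096)·(-1.2,-3.07) + 0.096·(0.43,-3.61) = (-1.0435,-3.1218)
  v5: (1-0.096)·(1.86,-2.18) + 0.096·(3.45,-3.12) = (2.0126,-2.2702)
Shoelace sum Σ(x_i·y_{i+1} − x_{i+1}·y_i):
  i=1: 3.6091·3.4730 − -0.3352·0.9264 = +12.8449 (running +12.8449)
  i=2: -0.3352·1.1480 − -2.3333·3.4730 = +7.7186 (running +20.5634)
  i=3: -2.3333·-3.1218 − -1.0435·1.1480 = +8.4821 (running +29.0455)
  i=4: -1.0435·-2.2702 − 2.0126·-3.1218 = +8.6522 (running +37.6977)
  i=5: 2.0126·0.9264 − 3.6091·-2.2702 = +10.0581 (running +47.7558)
Area = |Σ|/2 = |47.7558|/2 = 23.8779

Area at t=0.096: 23.8779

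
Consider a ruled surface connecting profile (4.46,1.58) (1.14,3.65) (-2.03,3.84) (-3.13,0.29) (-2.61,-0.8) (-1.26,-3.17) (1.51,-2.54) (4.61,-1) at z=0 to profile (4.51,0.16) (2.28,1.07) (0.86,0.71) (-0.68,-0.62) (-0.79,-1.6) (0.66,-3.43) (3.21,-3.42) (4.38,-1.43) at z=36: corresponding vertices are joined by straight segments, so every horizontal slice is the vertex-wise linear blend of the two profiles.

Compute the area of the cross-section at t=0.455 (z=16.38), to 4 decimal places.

Cross-section at t=0.455: each vertex is (1-t)·p0[i] + t·p1[i].
  v1: (1-0.455)·(4.46,1.58) + 0.455·(4.51,0.16) = (4.4827,0.9339)
  v2: (1-0.455)·(1.14,3.65) + 0.455·(2.28,1.07) = (1.6587,2.4761)
  v3: (1-0.455)·(-2.03,3.84) + 0.455·(0.86,0.71) = (-0.7150,2.4158)
  v4: (1-0.455)·(-3.13,0.29) + 0.455·(-0.68,-0.62) = (-2.0152,-0.1241)
  v5: (1-0.455)·(-2.61,-0.8) + 0.455·(-0.79,-1.6) = (-1.7819,-1.1640)
  v6: (1-0.455)·(-1.26,-3.17) + 0.455·(0.66,-3.43) = (-0.3864,-3.2883)
  v7: (1-0.455)·(1.51,-2.54) + 0.455·(3.21,-3.42) = (2.2835,-2.9404)
  v8: (1-0.455)·(4.61,-1) + 0.455·(4.38,-1.43) = (4.5053,-1.1956)
Shoelace sum Σ(x_i·y_{i+1} − x_{i+1}·y_i):
  i=1: 4.4827·2.4761 − 1.6587·0.9339 = +9.5507 (running +9.5507)
  i=2: 1.6587·2.4158 − -0.7150·2.4761 = +5.7777 (running +15.3284)
  i=3: -0.7150·-0.1241 − -2.0152·2.4158 = +4.9572 (running +20.2856)
  i=4: -2.0152·-1.1640 − -1.7819·-0.1241 = +2.1247 (running +22.4103)
  i=5: -1.7819·-3.2883 − -0.3864·-1.1640 = +5.4097 (running +27.8200)
  i=6: -0.3864·-2.9404 − 2.2835·-3.2883 = +8.6450 (running +36.4650)
  i=7: 2.2835·-1.1956 − 4.5053·-2.9404 = +10.5173 (running +46.9823)
  i=8: 4.5053·0.9339 − 4.4827·-1.1956 = +9.5673 (running +56.5496)
Area = |Σ|/2 = |56.5496|/2 = 28.2748

Area at t=0.455: 28.2748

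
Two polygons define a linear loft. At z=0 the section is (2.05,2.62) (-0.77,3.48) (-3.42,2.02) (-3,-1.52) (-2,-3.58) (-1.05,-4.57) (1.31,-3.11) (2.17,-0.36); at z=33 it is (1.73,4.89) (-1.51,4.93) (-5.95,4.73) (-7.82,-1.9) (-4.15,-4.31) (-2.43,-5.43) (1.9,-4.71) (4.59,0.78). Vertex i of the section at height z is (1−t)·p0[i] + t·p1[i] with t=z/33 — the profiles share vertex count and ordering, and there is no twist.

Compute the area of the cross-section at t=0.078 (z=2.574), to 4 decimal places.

Area at t=0.078: 36.5414

Cross-section at t=0.078: each vertex is (1-t)·p0[i] + t·p1[i].
  v1: (1-0.078)·(2.05,2.62) + 0.078·(1.73,4.89) = (2.0250,2.7971)
  v2: (1-0.078)·(-0.77,3.48) + 0.078·(-1.51,4.93) = (-0.8277,3.5931)
  v3: (1-0.078)·(-3.42,2.02) + 0.078·(-5.95,4.73) = (-3.6173,2.2314)
  v4: (1-0.078)·(-3,-1.52) + 0.078·(-7.82,-1.9) = (-3.3760,-1.5496)
  v5: (1-0.078)·(-2,-3.58) + 0.078·(-4.15,-4.31) = (-2.1677,-3.6369)
  v6: (1-0.078)·(-1.05,-4.57) + 0.078·(-2.43,-5.43) = (-1.1576,-4.6371)
  v7: (1-0.078)·(1.31,-3.11) + 0.078·(1.9,-4.71) = (1.3560,-3.2348)
  v8: (1-0.078)·(2.17,-0.36) + 0.078·(4.59,0.78) = (2.3588,-0.2711)
Shoelace sum Σ(x_i·y_{i+1} − x_{i+1}·y_i):
  i=1: 2.0250·3.5931 − -0.8277·2.7971 = +9.5914 (running +9.5914)
  i=2: -0.8277·2.2314 − -3.6173·3.5931 = +11.1505 (running +20.7419)
  i=3: -3.6173·-1.5496 − -3.3760·2.2314 = +13.1386 (running +33.8805)
  i=4: -3.3760·-3.6369 − -2.1677·-1.5496 = +8.9190 (running +42.7995)
  i=5: -2.1677·-4.6371 − -1.1576·-3.6369 = +5.8415 (running +48.6410)
  i=6: -1.1576·-3.2348 − 1.3560·-4.6371 = +10.0327 (running +58.6737)
  i=7: 1.3560·-0.2711 − 2.3588·-3.2348 = +7.2625 (running +65.9363)
  i=8: 2.3588·2.7971 − 2.0250·-0.2711 = +7.1465 (running +73.0828)
Area = |Σ|/2 = |73.0828|/2 = 36.5414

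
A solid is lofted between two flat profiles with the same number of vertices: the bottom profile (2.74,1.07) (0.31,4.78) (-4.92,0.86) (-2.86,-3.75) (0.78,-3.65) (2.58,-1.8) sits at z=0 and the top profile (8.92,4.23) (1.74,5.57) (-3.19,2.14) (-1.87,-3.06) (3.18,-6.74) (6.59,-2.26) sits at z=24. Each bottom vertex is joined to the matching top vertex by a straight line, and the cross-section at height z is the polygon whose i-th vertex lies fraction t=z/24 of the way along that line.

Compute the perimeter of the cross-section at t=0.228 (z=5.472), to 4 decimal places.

Cross-section at t=0.228: each vertex is (1-t)·p0[i] + t·p1[i].
  v1: (1-0.228)·(2.74,1.07) + 0.228·(8.92,4.23) = (4.1490,1.7905)
  v2: (1-0.228)·(0.31,4.78) + 0.228·(1.74,5.57) = (0.6360,4.9601)
  v3: (1-0.228)·(-4.92,0.86) + 0.228·(-3.19,2.14) = (-4.5256,1.1518)
  v4: (1-0.228)·(-2.86,-3.75) + 0.228·(-1.87,-3.06) = (-2.6343,-3.5927)
  v5: (1-0.228)·(0.78,-3.65) + 0.228·(3.18,-6.74) = (1.3272,-4.3545)
  v6: (1-0.228)·(2.58,-1.8) + 0.228·(6.59,-2.26) = (3.4943,-1.9049)
Perimeter = Σ |v_{i+1} − v_i|:
  edge 1→2: √(-3.5130² + 3.1696²) = 4.7316 (running 4.7316)
  edge 2→3: √(-5.1616² + -3.8083²) = 6.4144 (running 11.1460)
  edge 3→4: √(1.8913² + -4.7445²) = 5.1076 (running 16.2536)
  edge 4→5: √(3.9615² + -0.7618²) = 4.0341 (running 20.2877)
  edge 5→6: √(2.1671² + 2.4496²) = 3.2706 (running 23.5583)
  edge 6→1: √(0.6548² + 3.6954²) = 3.7529 (running 27.3112)
Perimeter = 27.3112

Perimeter at t=0.228: 27.3112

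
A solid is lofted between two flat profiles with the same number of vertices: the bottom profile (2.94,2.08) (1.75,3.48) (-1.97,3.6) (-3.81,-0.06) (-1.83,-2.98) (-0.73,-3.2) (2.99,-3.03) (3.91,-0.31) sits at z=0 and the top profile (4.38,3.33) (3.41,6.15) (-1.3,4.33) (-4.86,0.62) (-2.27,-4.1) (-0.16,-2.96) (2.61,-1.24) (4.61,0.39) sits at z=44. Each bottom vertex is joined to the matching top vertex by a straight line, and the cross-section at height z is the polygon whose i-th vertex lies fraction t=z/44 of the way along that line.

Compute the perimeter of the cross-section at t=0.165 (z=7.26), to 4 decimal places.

Perimeter at t=0.165: 24.2032

Cross-section at t=0.165: each vertex is (1-t)·p0[i] + t·p1[i].
  v1: (1-0.165)·(2.94,2.08) + 0.165·(4.38,3.33) = (3.1776,2.2862)
  v2: (1-0.165)·(1.75,3.48) + 0.165·(3.41,6.15) = (2.0239,3.9205)
  v3: (1-0.165)·(-1.97,3.6) + 0.165·(-1.3,4.33) = (-1.8594,3.7204)
  v4: (1-0.165)·(-3.81,-0.06) + 0.165·(-4.86,0.62) = (-3.9832,0.0522)
  v5: (1-0.165)·(-1.83,-2.98) + 0.165·(-2.27,-4.1) = (-1.9026,-3.1648)
  v6: (1-0.165)·(-0.73,-3.2) + 0.165·(-0.16,-2.96) = (-0.6359,-3.1604)
  v7: (1-0.165)·(2.99,-3.03) + 0.165·(2.61,-1.24) = (2.9273,-2.7346)
  v8: (1-0.165)·(3.91,-0.31) + 0.165·(4.61,0.39) = (4.0255,-0.1945)
Perimeter = Σ |v_{i+1} − v_i|:
  edge 1→2: √(-1.1537² + 1.6343²) = 2.0005 (running 2.0005)
  edge 2→3: √(-3.8834² + -0.2001²) = 3.8885 (running 5.8890)
  edge 3→4: √(-2.1238² + -3.6682²) = 4.2387 (running 10.1277)
  edge 4→5: √(2.0807² + -3.2170²) = 3.8312 (running 13.9589)
  edge 5→6: √(1.2666² + 0.0044²) = 1.2667 (running 15.2256)
  edge 6→7: √(3.5633² + 0.4258²) = 3.5886 (running 18.8142)
  edge 7→8: √(1.0982² + 2.5401²) = 2.7674 (running 21.5815)
  edge 8→1: √(-0.8479² + 2.4808²) = 2.6217 (running 24.2032)
Perimeter = 24.2032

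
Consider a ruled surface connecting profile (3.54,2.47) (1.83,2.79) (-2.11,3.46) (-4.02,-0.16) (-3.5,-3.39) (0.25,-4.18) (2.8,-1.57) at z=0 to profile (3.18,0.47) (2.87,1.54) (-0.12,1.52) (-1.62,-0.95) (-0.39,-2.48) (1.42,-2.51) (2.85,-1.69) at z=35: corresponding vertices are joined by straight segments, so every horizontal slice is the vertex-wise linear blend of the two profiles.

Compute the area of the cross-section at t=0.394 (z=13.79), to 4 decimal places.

Area at t=0.394: 29.7353

Cross-section at t=0.394: each vertex is (1-t)·p0[i] + t·p1[i].
  v1: (1-0.394)·(3.54,2.47) + 0.394·(3.18,0.47) = (3.3982,1.6820)
  v2: (1-0.394)·(1.83,2.79) + 0.394·(2.87,1.54) = (2.2398,2.2975)
  v3: (1-0.394)·(-2.11,3.46) + 0.394·(-0.12,1.52) = (-1.3259,2.6956)
  v4: (1-0.394)·(-4.02,-0.16) + 0.394·(-1.62,-0.95) = (-3.0744,-0.4713)
  v5: (1-0.394)·(-3.5,-3.39) + 0.394·(-0.39,-2.48) = (-2.2747,-3.0315)
  v6: (1-0.394)·(0.25,-4.18) + 0.394·(1.42,-2.51) = (0.7110,-3.5220)
  v7: (1-0.394)·(2.8,-1.57) + 0.394·(2.85,-1.69) = (2.8197,-1.6173)
Shoelace sum Σ(x_i·y_{i+1} − x_{i+1}·y_i):
  i=1: 3.3982·2.2975 − 2.2398·1.6820 = +4.0400 (running +4.0400)
  i=2: 2.2398·2.6956 − -1.3259·2.2975 = +9.0839 (running +13.1239)
  i=3: -1.3259·-0.4713 − -3.0744·2.6956 = +8.9123 (running +22.0363)
  i=4: -3.0744·-3.0315 − -2.2747·-0.4713 = +8.2480 (running +30.2842)
  i=5: -2.2747·-3.5220 − 0.7110·-3.0315 = +10.1667 (running +40.4509)
  i=6: 0.7110·-1.6173 − 2.8197·-3.5220 = +8.7812 (running +49.2321)
  i=7: 2.8197·1.6820 − 3.3982·-1.6173 = +10.2385 (running +59.4706)
Area = |Σ|/2 = |59.4706|/2 = 29.7353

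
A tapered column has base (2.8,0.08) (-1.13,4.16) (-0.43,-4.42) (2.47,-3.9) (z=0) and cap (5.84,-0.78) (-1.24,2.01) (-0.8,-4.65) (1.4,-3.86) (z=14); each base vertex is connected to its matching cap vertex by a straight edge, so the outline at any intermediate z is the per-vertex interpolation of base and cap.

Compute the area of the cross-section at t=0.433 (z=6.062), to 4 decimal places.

Cross-section at t=0.433: each vertex is (1-t)·p0[i] + t·p1[i].
  v1: (1-0.433)·(2.8,0.08) + 0.433·(5.84,-0.78) = (4.1163,-0.2924)
  v2: (1-0.433)·(-1.13,4.16) + 0.433·(-1.24,2.01) = (-1.1776,3.2290)
  v3: (1-0.433)·(-0.43,-4.42) + 0.433·(-0.8,-4.65) = (-0.5902,-4.5196)
  v4: (1-0.433)·(2.47,-3.9) + 0.433·(1.4,-3.86) = (2.0067,-3.8827)
Shoelace sum Σ(x_i·y_{i+1} − x_{i+1}·y_i):
  i=1: 4.1163·3.2290 − -1.1776·-0.2924 = +12.9475 (running +12.9475)
  i=2: -1.1776·-4.5196 − -0.5902·3.2290 = +7.2282 (running +20.1757)
  i=3: -0.5902·-3.8827 − 2.0067·-4.5196 = +11.3610 (running +31.5367)
  i=4: 2.0067·-0.2924 − 4.1163·-3.8827 = +15.3956 (running +46.9324)
Area = |Σ|/2 = |46.9324|/2 = 23.4662

Area at t=0.433: 23.4662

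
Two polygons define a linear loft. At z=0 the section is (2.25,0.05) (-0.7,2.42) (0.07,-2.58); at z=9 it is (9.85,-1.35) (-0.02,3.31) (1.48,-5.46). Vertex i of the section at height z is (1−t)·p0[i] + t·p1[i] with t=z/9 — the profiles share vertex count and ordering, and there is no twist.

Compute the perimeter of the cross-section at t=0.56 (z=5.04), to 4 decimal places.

Cross-section at t=0.56: each vertex is (1-t)·p0[i] + t·p1[i].
  v1: (1-0.56)·(2.25,0.05) + 0.56·(9.85,-1.35) = (6.5060,-0.7340)
  v2: (1-0.56)·(-0.7,2.42) + 0.56·(-0.02,3.31) = (-0.3192,2.9184)
  v3: (1-0.56)·(0.07,-2.58) + 0.56·(1.48,-5.46) = (0.8596,-4.1928)
Perimeter = Σ |v_{i+1} − v_i|:
  edge 1→2: √(-6.8252² + 3.6524²) = 7.7410 (running 7.7410)
  edge 2→3: √(1.1788² + -7.1112²) = 7.2082 (running 14.9493)
  edge 3→1: √(5.6464² + 3.4588²) = 6.6216 (running 21.5708)
Perimeter = 21.5708

Perimeter at t=0.56: 21.5708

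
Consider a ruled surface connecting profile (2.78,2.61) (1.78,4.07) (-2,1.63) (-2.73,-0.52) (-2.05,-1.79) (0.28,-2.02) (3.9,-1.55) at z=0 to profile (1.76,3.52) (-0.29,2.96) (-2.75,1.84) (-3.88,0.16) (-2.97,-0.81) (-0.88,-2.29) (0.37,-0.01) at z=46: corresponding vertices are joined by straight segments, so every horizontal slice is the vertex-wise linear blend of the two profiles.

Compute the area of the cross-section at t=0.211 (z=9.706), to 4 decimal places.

Cross-section at t=0.211: each vertex is (1-t)·p0[i] + t·p1[i].
  v1: (1-0.211)·(2.78,2.61) + 0.211·(1.76,3.52) = (2.5648,2.8020)
  v2: (1-0.211)·(1.78,4.07) + 0.211·(-0.29,2.96) = (1.3432,3.8358)
  v3: (1-0.211)·(-2,1.63) + 0.211·(-2.75,1.84) = (-2.1582,1.6743)
  v4: (1-0.211)·(-2.73,-0.52) + 0.211·(-3.88,0.16) = (-2.9727,-0.3765)
  v5: (1-0.211)·(-2.05,-1.79) + 0.211·(-2.97,-0.81) = (-2.2441,-1.5832)
  v6: (1-0.211)·(0.28,-2.02) + 0.211·(-0.88,-2.29) = (0.0352,-2.0770)
  v7: (1-0.211)·(3.9,-1.55) + 0.211·(0.37,-0.01) = (3.1552,-1.2251)
Shoelace sum Σ(x_i·y_{i+1} − x_{i+1}·y_i):
  i=1: 2.5648·3.8358 − 1.3432·2.8020 = +6.0742 (running +6.0742)
  i=2: 1.3432·1.6743 − -2.1582·3.8358 = +10.5276 (running +16.6018)
  i=3: -2.1582·-0.3765 − -2.9727·1.6743 = +5.7898 (running +22.3916)
  i=4: -2.9727·-1.5832 − -2.2441·-0.3765 = +3.8614 (running +26.2530)
  i=5: -2.2441·-2.0770 − 0.0352·-1.5832 = +4.7168 (running +30.9697)
  i=6: 0.0352·-1.2251 − 3.1552·-2.0770 = +6.5100 (running +37.4797)
  i=7: 3.1552·2.8020 − 2.5648·-1.2251 = +11.9828 (running +49.4626)
Area = |Σ|/2 = |49.4626|/2 = 24.7313

Area at t=0.211: 24.7313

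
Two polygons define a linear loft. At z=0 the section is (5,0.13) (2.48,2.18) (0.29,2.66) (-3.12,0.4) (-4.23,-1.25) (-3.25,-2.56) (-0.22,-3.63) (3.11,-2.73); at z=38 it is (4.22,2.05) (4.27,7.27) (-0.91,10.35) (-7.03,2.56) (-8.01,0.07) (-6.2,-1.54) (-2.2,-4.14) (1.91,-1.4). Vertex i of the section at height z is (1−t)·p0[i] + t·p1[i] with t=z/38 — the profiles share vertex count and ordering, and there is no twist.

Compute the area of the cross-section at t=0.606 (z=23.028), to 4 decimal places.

Area at t=0.606: 76.0311

Cross-section at t=0.606: each vertex is (1-t)·p0[i] + t·p1[i].
  v1: (1-0.606)·(5,0.13) + 0.606·(4.22,2.05) = (4.5273,1.2935)
  v2: (1-0.606)·(2.48,2.18) + 0.606·(4.27,7.27) = (3.5647,5.2645)
  v3: (1-0.606)·(0.29,2.66) + 0.606·(-0.91,10.35) = (-0.4372,7.3201)
  v4: (1-0.606)·(-3.12,0.4) + 0.606·(-7.03,2.56) = (-5.4895,1.7090)
  v5: (1-0.606)·(-4.23,-1.25) + 0.606·(-8.01,0.07) = (-6.5207,-0.4501)
  v6: (1-0.606)·(-3.25,-2.56) + 0.606·(-6.2,-1.54) = (-5.0377,-1.9419)
  v7: (1-0.606)·(-0.22,-3.63) + 0.606·(-2.2,-4.14) = (-1.4199,-3.9391)
  v8: (1-0.606)·(3.11,-2.73) + 0.606·(1.91,-1.4) = (2.3828,-1.9240)
Shoelace sum Σ(x_i·y_{i+1} − x_{i+1}·y_i):
  i=1: 4.5273·5.2645 − 3.5647·1.2935 = +19.2232 (running +19.2232)
  i=2: 3.5647·7.3201 − -0.4372·5.2645 = +28.3961 (running +47.6192)
  i=3: -0.4372·1.7090 − -5.4895·7.3201 = +39.4365 (running +87.0557)
  i=4: -5.4895·-0.4501 − -6.5207·1.7090 = +13.6143 (running +100.6700)
  i=5: -6.5207·-1.9419 − -5.0377·-0.4501 = +10.3950 (running +111.0650)
  i=6: -5.0377·-3.9391 − -1.4199·-1.9419 = +17.0866 (running +128.1516)
  i=7: -1.4199·-1.9240 − 2.3828·-3.9391 = +12.1179 (running +140.2694)
  i=8: 2.3828·1.2935 − 4.5273·-1.9240 = +11.7929 (running +152.0623)
Area = |Σ|/2 = |152.0623|/2 = 76.0311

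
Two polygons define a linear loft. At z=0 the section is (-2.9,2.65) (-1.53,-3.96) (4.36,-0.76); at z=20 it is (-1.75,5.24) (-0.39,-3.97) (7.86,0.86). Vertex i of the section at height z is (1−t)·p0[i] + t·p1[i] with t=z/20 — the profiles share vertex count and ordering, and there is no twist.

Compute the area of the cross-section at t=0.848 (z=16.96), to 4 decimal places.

Area at t=0.848: 37.8994

Cross-section at t=0.848: each vertex is (1-t)·p0[i] + t·p1[i].
  v1: (1-0.848)·(-2.9,2.65) + 0.848·(-1.75,5.24) = (-1.9248,4.8463)
  v2: (1-0.848)·(-1.53,-3.96) + 0.848·(-0.39,-3.97) = (-0.5633,-3.9685)
  v3: (1-0.848)·(4.36,-0.76) + 0.848·(7.86,0.86) = (7.3280,0.6138)
Shoelace sum Σ(x_i·y_{i+1} − x_{i+1}·y_i):
  i=1: -1.9248·-3.9685 − -0.5633·4.8463 = +10.3684 (running +10.3684)
  i=2: -0.5633·0.6138 − 7.3280·-3.9685 = +28.7353 (running +39.1037)
  i=3: 7.3280·4.8463 − -1.9248·0.6138 = +36.6952 (running +75.7989)
Area = |Σ|/2 = |75.7989|/2 = 37.8994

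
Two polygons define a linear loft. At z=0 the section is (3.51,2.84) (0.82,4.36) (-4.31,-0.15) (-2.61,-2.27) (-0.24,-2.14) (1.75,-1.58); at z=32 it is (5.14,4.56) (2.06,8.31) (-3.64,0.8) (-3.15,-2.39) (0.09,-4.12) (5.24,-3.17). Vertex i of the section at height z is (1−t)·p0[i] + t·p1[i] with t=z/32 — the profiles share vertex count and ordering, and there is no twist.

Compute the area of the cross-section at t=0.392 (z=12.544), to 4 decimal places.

Area at t=0.392: 45.7704

Cross-section at t=0.392: each vertex is (1-t)·p0[i] + t·p1[i].
  v1: (1-0.392)·(3.51,2.84) + 0.392·(5.14,4.56) = (4.1490,3.5142)
  v2: (1-0.392)·(0.82,4.36) + 0.392·(2.06,8.31) = (1.3061,5.9084)
  v3: (1-0.392)·(-4.31,-0.15) + 0.392·(-3.64,0.8) = (-4.0474,0.2224)
  v4: (1-0.392)·(-2.61,-2.27) + 0.392·(-3.15,-2.39) = (-2.8217,-2.3170)
  v5: (1-0.392)·(-0.24,-2.14) + 0.392·(0.09,-4.12) = (-0.1106,-2.9162)
  v6: (1-0.392)·(1.75,-1.58) + 0.392·(5.24,-3.17) = (3.1181,-2.2033)
Shoelace sum Σ(x_i·y_{i+1} − x_{i+1}·y_i):
  i=1: 4.1490·5.9084 − 1.3061·3.5142 = +19.9238 (running +19.9238)
  i=2: 1.3061·0.2224 − -4.0474·5.9084 = +24.2039 (running +44.1277)
  i=3: -4.0474·-2.3170 − -2.8217·0.2224 = +10.0054 (running +54.1332)
  i=4: -2.8217·-2.9162 − -0.1106·-2.3170 = +7.9721 (running +62.1053)
  i=5: -0.1106·-2.2033 − 3.1181·-2.9162 = +9.3366 (running +71.4419)
  i=6: 3.1181·3.5142 − 4.1490·-2.2033 = +20.0990 (running +91.5409)
Area = |Σ|/2 = |91.5409|/2 = 45.7704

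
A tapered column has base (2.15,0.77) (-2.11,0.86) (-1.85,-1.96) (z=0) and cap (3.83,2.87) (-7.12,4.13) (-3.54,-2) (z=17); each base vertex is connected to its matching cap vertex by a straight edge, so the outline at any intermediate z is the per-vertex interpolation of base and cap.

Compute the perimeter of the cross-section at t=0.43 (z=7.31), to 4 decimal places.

Cross-section at t=0.43: each vertex is (1-t)·p0[i] + t·p1[i].
  v1: (1-0.43)·(2.15,0.77) + 0.43·(3.83,2.87) = (2.8724,1.6730)
  v2: (1-0.43)·(-2.11,0.86) + 0.43·(-7.12,4.13) = (-4.2643,2.2661)
  v3: (1-0.43)·(-1.85,-1.96) + 0.43·(-3.54,-2) = (-2.5767,-1.9772)
Perimeter = Σ |v_{i+1} − v_i|:
  edge 1→2: √(-7.1367² + 0.5931²) = 7.1613 (running 7.1613)
  edge 2→3: √(1.6876² + -4.2433²) = 4.5666 (running 11.7279)
  edge 3→1: √(5.4491² + 3.6502²) = 6.5587 (running 18.2866)
Perimeter = 18.2866

Perimeter at t=0.43: 18.2866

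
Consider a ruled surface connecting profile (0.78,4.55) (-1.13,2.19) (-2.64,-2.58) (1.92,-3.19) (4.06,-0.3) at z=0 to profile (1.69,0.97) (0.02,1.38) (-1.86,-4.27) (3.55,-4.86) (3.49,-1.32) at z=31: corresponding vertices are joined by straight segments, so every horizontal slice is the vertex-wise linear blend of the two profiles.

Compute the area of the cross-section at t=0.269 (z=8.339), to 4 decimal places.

Cross-section at t=0.269: each vertex is (1-t)·p0[i] + t·p1[i].
  v1: (1-0.269)·(0.78,4.55) + 0.269·(1.69,0.97) = (1.0248,3.5870)
  v2: (1-0.269)·(-1.13,2.19) + 0.269·(0.02,1.38) = (-0.8206,1.9721)
  v3: (1-0.269)·(-2.64,-2.58) + 0.269·(-1.86,-4.27) = (-2.4302,-3.0346)
  v4: (1-0.269)·(1.92,-3.19) + 0.269·(3.55,-4.86) = (2.3585,-3.6392)
  v5: (1-0.269)·(4.06,-0.3) + 0.269·(3.49,-1.32) = (3.9067,-0.5744)
Shoelace sum Σ(x_i·y_{i+1} − x_{i+1}·y_i):
  i=1: 1.0248·1.9721 − -0.8206·3.5870 = +4.9647 (running +4.9647)
  i=2: -0.8206·-3.0346 − -2.4302·1.9721 = +7.2829 (running +12.2476)
  i=3: -2.4302·-3.6392 − 2.3585·-3.0346 = +16.0010 (running +28.2486)
  i=4: 2.3585·-0.5744 − 3.9067·-3.6392 = +12.8626 (running +41.1112)
  i=5: 3.9067·3.5870 − 1.0248·-0.5744 = +14.6018 (running +55.7130)
Area = |Σ|/2 = |55.7130|/2 = 27.8565

Area at t=0.269: 27.8565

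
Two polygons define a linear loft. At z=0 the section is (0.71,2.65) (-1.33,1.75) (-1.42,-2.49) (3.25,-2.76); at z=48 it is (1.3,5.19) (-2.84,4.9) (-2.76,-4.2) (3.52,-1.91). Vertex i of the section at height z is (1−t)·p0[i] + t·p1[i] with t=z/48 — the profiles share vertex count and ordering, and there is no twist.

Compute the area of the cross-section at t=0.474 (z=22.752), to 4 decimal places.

Area at t=0.474: 27.9278

Cross-section at t=0.474: each vertex is (1-t)·p0[i] + t·p1[i].
  v1: (1-0.474)·(0.71,2.65) + 0.474·(1.3,5.19) = (0.9897,3.8540)
  v2: (1-0.474)·(-1.33,1.75) + 0.474·(-2.84,4.9) = (-2.0457,3.2431)
  v3: (1-0.474)·(-1.42,-2.49) + 0.474·(-2.76,-4.2) = (-2.0552,-3.3005)
  v4: (1-0.474)·(3.25,-2.76) + 0.474·(3.52,-1.91) = (3.3780,-2.3571)
Shoelace sum Σ(x_i·y_{i+1} − x_{i+1}·y_i):
  i=1: 0.9897·3.2431 − -2.0457·3.8540 = +11.0938 (running +11.0938)
  i=2: -2.0457·-3.3005 − -2.0552·3.2431 = +13.4171 (running +24.5109)
  i=3: -2.0552·-2.3571 − 3.3780·-3.3005 = +15.9934 (running +40.5043)
  i=4: 3.3780·3.8540 − 0.9897·-2.3571 = +15.3513 (running +55.8556)
Area = |Σ|/2 = |55.8556|/2 = 27.9278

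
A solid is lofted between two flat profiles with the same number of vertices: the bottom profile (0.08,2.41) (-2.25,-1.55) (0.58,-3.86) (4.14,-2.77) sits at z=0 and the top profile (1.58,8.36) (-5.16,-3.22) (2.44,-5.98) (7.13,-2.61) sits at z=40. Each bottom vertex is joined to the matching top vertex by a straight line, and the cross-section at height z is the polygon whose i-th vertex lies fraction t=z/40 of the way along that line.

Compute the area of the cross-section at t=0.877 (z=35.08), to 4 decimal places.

Area at t=0.877: 77.3336

Cross-section at t=0.877: each vertex is (1-t)·p0[i] + t·p1[i].
  v1: (1-0.877)·(0.08,2.41) + 0.877·(1.58,8.36) = (1.3955,7.6281)
  v2: (1-0.877)·(-2.25,-1.55) + 0.877·(-5.16,-3.22) = (-4.8021,-3.0146)
  v3: (1-0.877)·(0.58,-3.86) + 0.877·(2.44,-5.98) = (2.2112,-5.7192)
  v4: (1-0.877)·(4.14,-2.77) + 0.877·(7.13,-2.61) = (6.7622,-2.6297)
Shoelace sum Σ(x_i·y_{i+1} − x_{i+1}·y_i):
  i=1: 1.3955·-3.0146 − -4.8021·7.6281 = +32.4240 (running +32.4240)
  i=2: -4.8021·-5.7192 − 2.2112·-3.0146 = +34.1301 (running +66.5542)
  i=3: 2.2112·-2.6297 − 6.7622·-5.7192 = +32.8600 (running +99.4142)
  i=4: 6.7622·7.6281 − 1.3955·-2.6297 = +55.2530 (running +154.6672)
Area = |Σ|/2 = |154.6672|/2 = 77.3336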